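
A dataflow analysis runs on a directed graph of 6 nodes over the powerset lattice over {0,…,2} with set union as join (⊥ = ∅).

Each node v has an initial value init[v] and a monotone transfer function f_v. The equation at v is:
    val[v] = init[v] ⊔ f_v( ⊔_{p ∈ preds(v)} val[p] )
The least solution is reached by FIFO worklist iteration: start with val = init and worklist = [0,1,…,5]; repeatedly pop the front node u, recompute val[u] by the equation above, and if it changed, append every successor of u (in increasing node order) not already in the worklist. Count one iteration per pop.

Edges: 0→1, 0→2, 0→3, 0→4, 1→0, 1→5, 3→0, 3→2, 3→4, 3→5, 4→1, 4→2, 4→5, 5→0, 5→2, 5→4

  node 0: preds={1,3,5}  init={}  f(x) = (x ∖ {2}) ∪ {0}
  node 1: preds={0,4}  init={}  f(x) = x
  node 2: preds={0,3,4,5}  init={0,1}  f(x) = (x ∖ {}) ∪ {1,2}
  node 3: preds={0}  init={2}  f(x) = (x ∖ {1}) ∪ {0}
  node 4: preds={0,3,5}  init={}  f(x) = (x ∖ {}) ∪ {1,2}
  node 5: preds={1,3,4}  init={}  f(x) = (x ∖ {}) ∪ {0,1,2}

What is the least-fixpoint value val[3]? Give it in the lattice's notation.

Iteration log — 13 steps:
  step 1. node 0  ⊔preds={2}  new={0}  old={}  +wl: 
  step 2. node 1  ⊔preds={0}  new={0}  old={}  +wl: 0
  step 3. node 2  ⊔preds={0,2}  new={0,1,2}  old={0,1}  +wl: 
  step 4. node 3  ⊔preds={0}  new={0,2}  old={2}  +wl: 2
  step 5. node 4  ⊔preds={0,2}  new={0,1,2}  old={}  +wl: 1
  step 6. node 5  ⊔preds={0,1,2}  new={0,1,2}  old={}  +wl: 4
  step 7. node 0  ⊔preds={0,1,2}  new={0,1}  old={0}  +wl: 3
  step 8. node 2  ⊔preds={0,1,2}  new={0,1,2}  stable
  step 9. node 1  ⊔preds={0,1,2}  new={0,1,2}  old={0}  +wl: 0,5
  step 10. node 4  ⊔preds={0,1,2}  new={0,1,2}  stable
  step 11. node 3  ⊔preds={0,1}  new={0,2}  stable
  step 12. node 0  ⊔preds={0,1,2}  new={0,1}  stable
  step 13. node 5  ⊔preds={0,1,2}  new={0,1,2}  stable

Least fixpoint reached:
  node 0: {0,1}
  node 1: {0,1,2}
  node 2: {0,1,2}
  node 3: {0,2}
  node 4: {0,1,2}
  node 5: {0,1,2}

{0,2}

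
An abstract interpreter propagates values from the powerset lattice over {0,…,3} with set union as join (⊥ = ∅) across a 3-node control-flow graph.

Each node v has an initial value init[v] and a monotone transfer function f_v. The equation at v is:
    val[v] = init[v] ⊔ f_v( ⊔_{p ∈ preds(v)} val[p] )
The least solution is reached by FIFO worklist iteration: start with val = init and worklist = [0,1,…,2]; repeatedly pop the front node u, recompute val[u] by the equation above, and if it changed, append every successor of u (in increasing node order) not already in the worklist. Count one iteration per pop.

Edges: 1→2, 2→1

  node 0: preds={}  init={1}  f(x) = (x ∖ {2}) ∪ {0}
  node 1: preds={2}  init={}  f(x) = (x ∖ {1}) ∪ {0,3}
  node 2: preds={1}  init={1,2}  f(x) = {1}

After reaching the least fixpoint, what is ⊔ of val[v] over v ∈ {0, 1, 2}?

{0,1,2,3}

Worklist (3 pops):
  #1 pop 0: in={} → {0,1} (was {1}); enqueue []
  #2 pop 1: in={1,2} → {0,2,3} (was {}); enqueue []
  #3 pop 2: in={0,2,3} → {1,2} (no change)

Fixpoint:
  val[0] = {0,1}
  val[1] = {0,2,3}
  val[2] = {1,2}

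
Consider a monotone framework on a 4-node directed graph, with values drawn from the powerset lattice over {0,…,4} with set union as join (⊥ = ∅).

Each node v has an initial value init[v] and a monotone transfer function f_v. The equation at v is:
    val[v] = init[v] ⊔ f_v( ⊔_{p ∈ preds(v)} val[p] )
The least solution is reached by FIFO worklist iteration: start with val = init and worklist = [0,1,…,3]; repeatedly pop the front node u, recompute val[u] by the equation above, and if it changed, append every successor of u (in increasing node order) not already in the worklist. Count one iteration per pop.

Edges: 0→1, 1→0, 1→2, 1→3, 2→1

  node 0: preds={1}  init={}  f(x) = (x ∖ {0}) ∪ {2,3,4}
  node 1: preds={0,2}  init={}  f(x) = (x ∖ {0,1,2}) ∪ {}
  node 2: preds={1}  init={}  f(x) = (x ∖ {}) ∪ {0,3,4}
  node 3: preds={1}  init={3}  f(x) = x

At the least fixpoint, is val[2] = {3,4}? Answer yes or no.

no

Iteration log — 6 steps:
  step 1. node 0  ⊔preds={}  new={2,3,4}  old={}  +wl: 
  step 2. node 1  ⊔preds={2,3,4}  new={3,4}  old={}  +wl: 0
  step 3. node 2  ⊔preds={3,4}  new={0,3,4}  old={}  +wl: 1
  step 4. node 3  ⊔preds={3,4}  new={3,4}  old={3}  +wl: 
  step 5. node 0  ⊔preds={3,4}  new={2,3,4}  stable
  step 6. node 1  ⊔preds={0,2,3,4}  new={3,4}  stable

Least fixpoint reached:
  node 0: {2,3,4}
  node 1: {3,4}
  node 2: {0,3,4}
  node 3: {3,4}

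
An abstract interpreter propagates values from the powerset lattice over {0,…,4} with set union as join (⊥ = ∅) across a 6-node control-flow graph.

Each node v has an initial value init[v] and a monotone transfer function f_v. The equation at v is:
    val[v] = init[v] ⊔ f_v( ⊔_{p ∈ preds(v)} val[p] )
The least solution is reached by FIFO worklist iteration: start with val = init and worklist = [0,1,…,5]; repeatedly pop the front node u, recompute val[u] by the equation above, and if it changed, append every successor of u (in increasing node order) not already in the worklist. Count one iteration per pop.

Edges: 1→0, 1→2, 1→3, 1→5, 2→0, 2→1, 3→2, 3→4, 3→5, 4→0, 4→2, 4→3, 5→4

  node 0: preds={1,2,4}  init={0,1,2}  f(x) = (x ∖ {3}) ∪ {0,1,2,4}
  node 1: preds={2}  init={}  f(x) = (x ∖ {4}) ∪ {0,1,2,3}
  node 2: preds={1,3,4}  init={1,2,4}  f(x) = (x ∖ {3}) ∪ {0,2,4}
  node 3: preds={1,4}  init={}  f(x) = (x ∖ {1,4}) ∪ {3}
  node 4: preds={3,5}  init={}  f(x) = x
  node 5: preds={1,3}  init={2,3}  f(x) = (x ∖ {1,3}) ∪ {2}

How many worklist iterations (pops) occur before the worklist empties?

11

Worklist (11 pops):
  #1 pop 0: in={1,2,4} → {0,1,2,4} (was {0,1,2}); enqueue []
  #2 pop 1: in={1,2,4} → {0,1,2,3} (was {}); enqueue [0]
  #3 pop 2: in={0,1,2,3} → {0,1,2,4} (was {1,2,4}); enqueue [1]
  #4 pop 3: in={0,1,2,3} → {0,2,3} (was {}); enqueue [2]
  #5 pop 4: in={0,2,3} → {0,2,3} (was {}); enqueue [3]
  #6 pop 5: in={0,1,2,3} → {0,2,3} (was {2,3}); enqueue [4]
  #7 pop 0: in={0,1,2,3,4} → {0,1,2,4} (no change)
  #8 pop 1: in={0,1,2,4} → {0,1,2,3} (no change)
  #9 pop 2: in={0,1,2,3} → {0,1,2,4} (no change)
  #10 pop 3: in={0,1,2,3} → {0,2,3} (no change)
  #11 pop 4: in={0,2,3} → {0,2,3} (no change)

Fixpoint:
  val[0] = {0,1,2,4}
  val[1] = {0,1,2,3}
  val[2] = {0,1,2,4}
  val[3] = {0,2,3}
  val[4] = {0,2,3}
  val[5] = {0,2,3}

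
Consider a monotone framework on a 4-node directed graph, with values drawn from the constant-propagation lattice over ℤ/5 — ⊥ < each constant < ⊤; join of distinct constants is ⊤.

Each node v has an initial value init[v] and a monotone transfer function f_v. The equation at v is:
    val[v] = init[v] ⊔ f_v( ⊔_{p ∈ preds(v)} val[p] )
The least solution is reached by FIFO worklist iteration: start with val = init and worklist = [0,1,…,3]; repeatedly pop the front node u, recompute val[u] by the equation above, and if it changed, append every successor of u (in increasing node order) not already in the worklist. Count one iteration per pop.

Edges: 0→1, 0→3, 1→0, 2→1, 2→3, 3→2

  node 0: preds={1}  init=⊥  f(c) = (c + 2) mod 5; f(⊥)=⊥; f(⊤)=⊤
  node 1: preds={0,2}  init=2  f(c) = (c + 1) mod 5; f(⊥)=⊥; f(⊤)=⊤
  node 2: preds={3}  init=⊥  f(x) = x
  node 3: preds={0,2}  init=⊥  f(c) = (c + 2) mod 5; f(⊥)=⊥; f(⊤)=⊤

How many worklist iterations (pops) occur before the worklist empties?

Trace (11 dequeues):
  [1] u=0 | in 2 | out 4 | prev ⊥ | push {}
  [2] u=1 | in 4 | out ⊤ | prev 2 | push {0}
  [3] u=2 | in ⊥ | out ⊥ | ==
  [4] u=3 | in 4 | out 1 | prev ⊥ | push {2}
  [5] u=0 | in ⊤ | out ⊤ | prev 4 | push {1,3}
  [6] u=2 | in 1 | out 1 | prev ⊥ | push {}
  [7] u=1 | in ⊤ | out ⊤ | ==
  [8] u=3 | in ⊤ | out ⊤ | prev 1 | push {2}
  [9] u=2 | in ⊤ | out ⊤ | prev 1 | push {1,3}
  [10] u=1 | in ⊤ | out ⊤ | ==
  [11] u=3 | in ⊤ | out ⊤ | ==

Converged values:
  [0] ⊤
  [1] ⊤
  [2] ⊤
  [3] ⊤

11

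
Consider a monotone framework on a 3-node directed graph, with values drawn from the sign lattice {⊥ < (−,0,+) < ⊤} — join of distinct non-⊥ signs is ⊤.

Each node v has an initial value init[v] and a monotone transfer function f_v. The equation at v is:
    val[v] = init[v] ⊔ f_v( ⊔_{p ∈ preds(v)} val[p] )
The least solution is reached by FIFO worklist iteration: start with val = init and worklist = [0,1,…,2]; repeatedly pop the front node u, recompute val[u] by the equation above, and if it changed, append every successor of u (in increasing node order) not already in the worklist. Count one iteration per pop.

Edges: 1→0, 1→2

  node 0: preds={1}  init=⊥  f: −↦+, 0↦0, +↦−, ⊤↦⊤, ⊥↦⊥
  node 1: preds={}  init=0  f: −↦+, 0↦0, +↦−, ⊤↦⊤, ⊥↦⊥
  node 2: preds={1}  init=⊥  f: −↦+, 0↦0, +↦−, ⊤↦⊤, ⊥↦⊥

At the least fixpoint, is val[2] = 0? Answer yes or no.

yes

Iteration log — 3 steps:
  step 1. node 0  ⊔preds=0  new=0  old=⊥  +wl: 
  step 2. node 1  ⊔preds=⊥  new=0  stable
  step 3. node 2  ⊔preds=0  new=0  old=⊥  +wl: 

Least fixpoint reached:
  node 0: 0
  node 1: 0
  node 2: 0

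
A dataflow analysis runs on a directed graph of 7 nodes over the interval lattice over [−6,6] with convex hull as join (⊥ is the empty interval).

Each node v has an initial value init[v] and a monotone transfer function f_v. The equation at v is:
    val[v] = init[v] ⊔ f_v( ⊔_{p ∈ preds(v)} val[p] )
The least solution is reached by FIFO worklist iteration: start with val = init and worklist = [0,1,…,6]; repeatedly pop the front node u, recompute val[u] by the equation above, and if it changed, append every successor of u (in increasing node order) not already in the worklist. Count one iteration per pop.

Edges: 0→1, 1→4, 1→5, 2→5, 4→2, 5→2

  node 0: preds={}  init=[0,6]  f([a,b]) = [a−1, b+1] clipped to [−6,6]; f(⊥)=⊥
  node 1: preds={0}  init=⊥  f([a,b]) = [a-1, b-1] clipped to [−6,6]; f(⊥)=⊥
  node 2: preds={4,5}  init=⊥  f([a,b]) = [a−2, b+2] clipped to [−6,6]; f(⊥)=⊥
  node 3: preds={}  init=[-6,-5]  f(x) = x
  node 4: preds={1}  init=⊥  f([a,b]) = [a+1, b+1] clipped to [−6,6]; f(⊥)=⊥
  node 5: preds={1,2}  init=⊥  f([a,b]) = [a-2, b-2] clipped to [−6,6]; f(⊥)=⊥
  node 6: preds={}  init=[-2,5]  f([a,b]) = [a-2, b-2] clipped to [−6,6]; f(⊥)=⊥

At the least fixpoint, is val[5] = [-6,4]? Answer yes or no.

yes

Trace (11 dequeues):
  [1] u=0 | in ⊥ | out [0,6] | ==
  [2] u=1 | in [0,6] | out [-1,5] | prev ⊥ | push {}
  [3] u=2 | in ⊥ | out ⊥ | ==
  [4] u=3 | in ⊥ | out [-6,-5] | ==
  [5] u=4 | in [-1,5] | out [0,6] | prev ⊥ | push {2}
  [6] u=5 | in [-1,5] | out [-3,3] | prev ⊥ | push {}
  [7] u=6 | in ⊥ | out [-2,5] | ==
  [8] u=2 | in [-3,6] | out [-5,6] | prev ⊥ | push {5}
  [9] u=5 | in [-5,6] | out [-6,4] | prev [-3,3] | push {2}
  [10] u=2 | in [-6,6] | out [-6,6] | prev [-5,6] | push {5}
  [11] u=5 | in [-6,6] | out [-6,4] | ==

Converged values:
  [0] [0,6]
  [1] [-1,5]
  [2] [-6,6]
  [3] [-6,-5]
  [4] [0,6]
  [5] [-6,4]
  [6] [-2,5]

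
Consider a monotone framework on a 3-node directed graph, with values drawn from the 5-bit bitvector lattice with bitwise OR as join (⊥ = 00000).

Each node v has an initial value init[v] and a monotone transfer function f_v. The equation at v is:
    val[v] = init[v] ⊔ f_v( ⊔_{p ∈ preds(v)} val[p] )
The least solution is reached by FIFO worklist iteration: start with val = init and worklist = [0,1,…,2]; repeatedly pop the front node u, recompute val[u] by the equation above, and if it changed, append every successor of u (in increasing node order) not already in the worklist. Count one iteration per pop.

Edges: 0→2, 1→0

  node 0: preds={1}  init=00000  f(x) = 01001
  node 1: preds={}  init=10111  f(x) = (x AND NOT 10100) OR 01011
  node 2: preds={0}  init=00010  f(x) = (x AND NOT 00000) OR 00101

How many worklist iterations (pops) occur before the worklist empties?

Iteration log — 4 steps:
  step 1. node 0  ⊔preds=10111  new=01001  old=00000  +wl: 
  step 2. node 1  ⊔preds=00000  new=11111  old=10111  +wl: 0
  step 3. node 2  ⊔preds=01001  new=01111  old=00010  +wl: 
  step 4. node 0  ⊔preds=11111  new=01001  stable

Least fixpoint reached:
  node 0: 01001
  node 1: 11111
  node 2: 01111

4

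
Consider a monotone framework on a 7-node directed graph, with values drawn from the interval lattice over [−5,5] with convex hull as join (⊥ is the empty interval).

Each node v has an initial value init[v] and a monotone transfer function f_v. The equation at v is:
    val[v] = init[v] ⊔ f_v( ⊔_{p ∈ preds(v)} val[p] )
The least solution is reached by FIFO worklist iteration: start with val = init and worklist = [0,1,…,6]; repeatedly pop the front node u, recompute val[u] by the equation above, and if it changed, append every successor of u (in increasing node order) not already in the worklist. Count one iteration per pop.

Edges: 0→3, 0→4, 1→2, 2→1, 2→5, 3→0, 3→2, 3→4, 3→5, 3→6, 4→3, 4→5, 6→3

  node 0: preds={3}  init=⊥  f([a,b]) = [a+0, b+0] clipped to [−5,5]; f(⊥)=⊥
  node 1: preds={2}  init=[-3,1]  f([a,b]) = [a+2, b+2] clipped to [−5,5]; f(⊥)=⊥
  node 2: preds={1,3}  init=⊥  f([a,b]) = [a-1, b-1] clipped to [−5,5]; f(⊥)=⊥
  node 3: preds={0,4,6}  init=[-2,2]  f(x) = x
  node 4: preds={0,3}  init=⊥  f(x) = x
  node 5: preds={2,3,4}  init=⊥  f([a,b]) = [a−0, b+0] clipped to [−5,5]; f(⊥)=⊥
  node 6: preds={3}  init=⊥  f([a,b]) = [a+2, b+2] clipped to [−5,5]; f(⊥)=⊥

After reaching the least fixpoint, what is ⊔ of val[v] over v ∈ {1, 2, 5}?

[-4,5]

Trace (23 dequeues):
  [1] u=0 | in [-2,2] | out [-2,2] | prev ⊥ | push {}
  [2] u=1 | in ⊥ | out [-3,1] | ==
  [3] u=2 | in [-3,2] | out [-4,1] | prev ⊥ | push {1}
  [4] u=3 | in [-2,2] | out [-2,2] | ==
  [5] u=4 | in [-2,2] | out [-2,2] | prev ⊥ | push {3}
  [6] u=5 | in [-4,2] | out [-4,2] | prev ⊥ | push {}
  [7] u=6 | in [-2,2] | out [0,4] | prev ⊥ | push {}
  [8] u=1 | in [-4,1] | out [-3,3] | prev [-3,1] | push {2}
  [9] u=3 | in [-2,4] | out [-2,4] | prev [-2,2] | push {0,4,5,6}
  [10] u=2 | in [-3,4] | out [-4,3] | prev [-4,1] | push {1}
  [11] u=0 | in [-2,4] | out [-2,4] | prev [-2,2] | push {3}
  [12] u=4 | in [-2,4] | out [-2,4] | prev [-2,2] | push {}
  [13] u=5 | in [-4,4] | out [-4,4] | prev [-4,2] | push {}
  [14] u=6 | in [-2,4] | out [0,5] | prev [0,4] | push {}
  [15] u=1 | in [-4,3] | out [-3,5] | prev [-3,3] | push {2}
  [16] u=3 | in [-2,5] | out [-2,5] | prev [-2,4] | push {0,4,5,6}
  [17] u=2 | in [-3,5] | out [-4,4] | prev [-4,3] | push {1}
  [18] u=0 | in [-2,5] | out [-2,5] | prev [-2,4] | push {3}
  [19] u=4 | in [-2,5] | out [-2,5] | prev [-2,4] | push {}
  [20] u=5 | in [-4,5] | out [-4,5] | prev [-4,4] | push {}
  [21] u=6 | in [-2,5] | out [0,5] | ==
  [22] u=1 | in [-4,4] | out [-3,5] | ==
  [23] u=3 | in [-2,5] | out [-2,5] | ==

Converged values:
  [0] [-2,5]
  [1] [-3,5]
  [2] [-4,4]
  [3] [-2,5]
  [4] [-2,5]
  [5] [-4,5]
  [6] [0,5]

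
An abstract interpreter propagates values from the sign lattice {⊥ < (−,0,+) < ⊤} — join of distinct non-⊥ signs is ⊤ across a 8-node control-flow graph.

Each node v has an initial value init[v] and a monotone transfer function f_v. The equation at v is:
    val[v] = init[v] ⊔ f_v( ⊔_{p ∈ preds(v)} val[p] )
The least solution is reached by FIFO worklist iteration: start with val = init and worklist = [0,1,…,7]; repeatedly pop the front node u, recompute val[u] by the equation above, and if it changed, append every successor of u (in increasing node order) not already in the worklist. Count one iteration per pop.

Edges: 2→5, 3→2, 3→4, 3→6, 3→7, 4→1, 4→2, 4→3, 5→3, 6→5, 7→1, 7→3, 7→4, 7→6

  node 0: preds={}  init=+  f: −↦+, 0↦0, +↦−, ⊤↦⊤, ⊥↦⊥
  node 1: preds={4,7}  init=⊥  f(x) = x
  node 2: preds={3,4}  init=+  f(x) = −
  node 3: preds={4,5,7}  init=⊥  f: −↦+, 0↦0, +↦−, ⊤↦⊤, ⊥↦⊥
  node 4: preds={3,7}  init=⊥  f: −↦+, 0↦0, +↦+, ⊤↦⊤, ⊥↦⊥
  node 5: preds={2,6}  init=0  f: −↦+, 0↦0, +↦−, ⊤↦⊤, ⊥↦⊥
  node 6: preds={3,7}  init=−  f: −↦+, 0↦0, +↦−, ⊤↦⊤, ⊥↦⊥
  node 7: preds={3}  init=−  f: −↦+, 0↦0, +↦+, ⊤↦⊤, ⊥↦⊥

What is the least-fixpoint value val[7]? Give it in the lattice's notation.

⊤

Iteration log — 14 steps:
  step 1. node 0  ⊔preds=⊥  new=+  stable
  step 2. node 1  ⊔preds=−  new=−  old=⊥  +wl: 
  step 3. node 2  ⊔preds=⊥  new=⊤  old=+  +wl: 
  step 4. node 3  ⊔preds=⊤  new=⊤  old=⊥  +wl: 2
  step 5. node 4  ⊔preds=⊤  new=⊤  old=⊥  +wl: 1,3
  step 6. node 5  ⊔preds=⊤  new=⊤  old=0  +wl: 
  step 7. node 6  ⊔preds=⊤  new=⊤  old=−  +wl: 5
  step 8. node 7  ⊔preds=⊤  new=⊤  old=−  +wl: 4,6
  step 9. node 2  ⊔preds=⊤  new=⊤  stable
  step 10. node 1  ⊔preds=⊤  new=⊤  old=−  +wl: 
  step 11. node 3  ⊔preds=⊤  new=⊤  stable
  step 12. node 5  ⊔preds=⊤  new=⊤  stable
  step 13. node 4  ⊔preds=⊤  new=⊤  stable
  step 14. node 6  ⊔preds=⊤  new=⊤  stable

Least fixpoint reached:
  node 0: +
  node 1: ⊤
  node 2: ⊤
  node 3: ⊤
  node 4: ⊤
  node 5: ⊤
  node 6: ⊤
  node 7: ⊤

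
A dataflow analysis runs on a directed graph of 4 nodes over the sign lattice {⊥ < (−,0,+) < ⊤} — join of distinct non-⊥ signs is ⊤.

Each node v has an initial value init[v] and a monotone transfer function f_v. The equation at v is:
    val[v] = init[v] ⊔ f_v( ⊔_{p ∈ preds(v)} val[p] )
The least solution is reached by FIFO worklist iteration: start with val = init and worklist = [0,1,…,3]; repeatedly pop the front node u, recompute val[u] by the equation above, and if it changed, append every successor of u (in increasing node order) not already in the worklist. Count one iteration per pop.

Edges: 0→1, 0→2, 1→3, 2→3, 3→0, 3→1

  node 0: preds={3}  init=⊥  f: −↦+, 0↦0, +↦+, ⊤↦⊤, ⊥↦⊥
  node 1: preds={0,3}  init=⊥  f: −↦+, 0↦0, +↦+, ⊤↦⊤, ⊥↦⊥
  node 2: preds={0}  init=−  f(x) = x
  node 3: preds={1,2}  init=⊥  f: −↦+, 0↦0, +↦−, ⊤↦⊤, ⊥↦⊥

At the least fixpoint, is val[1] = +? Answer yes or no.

no

Iteration log — 12 steps:
  step 1. node 0  ⊔preds=⊥  new=⊥  stable
  step 2. node 1  ⊔preds=⊥  new=⊥  stable
  step 3. node 2  ⊔preds=⊥  new=−  stable
  step 4. node 3  ⊔preds=−  new=+  old=⊥  +wl: 0,1
  step 5. node 0  ⊔preds=+  new=+  old=⊥  +wl: 2
  step 6. node 1  ⊔preds=+  new=+  old=⊥  +wl: 3
  step 7. node 2  ⊔preds=+  new=⊤  old=−  +wl: 
  step 8. node 3  ⊔preds=⊤  new=⊤  old=+  +wl: 0,1
  step 9. node 0  ⊔preds=⊤  new=⊤  old=+  +wl: 2
  step 10. node 1  ⊔preds=⊤  new=⊤  old=+  +wl: 3
  step 11. node 2  ⊔preds=⊤  new=⊤  stable
  step 12. node 3  ⊔preds=⊤  new=⊤  stable

Least fixpoint reached:
  node 0: ⊤
  node 1: ⊤
  node 2: ⊤
  node 3: ⊤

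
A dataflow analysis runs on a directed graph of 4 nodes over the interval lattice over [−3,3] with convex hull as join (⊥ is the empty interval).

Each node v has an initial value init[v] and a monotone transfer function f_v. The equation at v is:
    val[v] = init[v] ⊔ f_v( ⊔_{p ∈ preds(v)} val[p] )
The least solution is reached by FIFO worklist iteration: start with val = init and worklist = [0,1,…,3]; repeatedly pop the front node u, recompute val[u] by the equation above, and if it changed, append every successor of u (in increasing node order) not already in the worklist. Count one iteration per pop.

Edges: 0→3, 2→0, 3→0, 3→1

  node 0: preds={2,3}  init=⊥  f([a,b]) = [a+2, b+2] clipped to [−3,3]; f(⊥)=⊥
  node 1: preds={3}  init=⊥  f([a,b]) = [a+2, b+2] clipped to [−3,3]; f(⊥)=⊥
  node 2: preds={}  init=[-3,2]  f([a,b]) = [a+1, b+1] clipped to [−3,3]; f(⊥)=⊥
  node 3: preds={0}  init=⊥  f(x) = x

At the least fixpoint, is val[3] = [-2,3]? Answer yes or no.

no

Trace (6 dequeues):
  [1] u=0 | in [-3,2] | out [-1,3] | prev ⊥ | push {}
  [2] u=1 | in ⊥ | out ⊥ | ==
  [3] u=2 | in ⊥ | out [-3,2] | ==
  [4] u=3 | in [-1,3] | out [-1,3] | prev ⊥ | push {0,1}
  [5] u=0 | in [-3,3] | out [-1,3] | ==
  [6] u=1 | in [-1,3] | out [1,3] | prev ⊥ | push {}

Converged values:
  [0] [-1,3]
  [1] [1,3]
  [2] [-3,2]
  [3] [-1,3]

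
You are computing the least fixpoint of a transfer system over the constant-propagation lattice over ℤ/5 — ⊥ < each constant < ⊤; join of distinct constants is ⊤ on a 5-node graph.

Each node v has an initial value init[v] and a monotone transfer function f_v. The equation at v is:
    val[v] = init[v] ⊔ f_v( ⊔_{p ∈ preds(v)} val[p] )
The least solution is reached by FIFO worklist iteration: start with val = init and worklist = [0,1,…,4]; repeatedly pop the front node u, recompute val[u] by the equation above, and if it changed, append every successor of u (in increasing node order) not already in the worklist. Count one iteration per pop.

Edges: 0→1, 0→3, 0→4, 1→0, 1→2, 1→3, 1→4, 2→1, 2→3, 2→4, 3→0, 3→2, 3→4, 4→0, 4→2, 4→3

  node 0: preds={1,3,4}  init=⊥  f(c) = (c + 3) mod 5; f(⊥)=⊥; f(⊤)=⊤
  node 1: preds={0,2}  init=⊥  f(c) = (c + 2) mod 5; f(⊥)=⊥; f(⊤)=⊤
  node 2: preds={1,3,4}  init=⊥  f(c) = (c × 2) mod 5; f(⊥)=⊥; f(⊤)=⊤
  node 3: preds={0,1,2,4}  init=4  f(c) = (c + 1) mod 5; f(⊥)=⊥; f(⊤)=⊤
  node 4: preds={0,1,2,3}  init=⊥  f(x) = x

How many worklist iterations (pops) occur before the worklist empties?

12

Worklist (12 pops):
  #1 pop 0: in=4 → 2 (was ⊥); enqueue []
  #2 pop 1: in=2 → 4 (was ⊥); enqueue [0]
  #3 pop 2: in=4 → 3 (was ⊥); enqueue [1]
  #4 pop 3: in=⊤ → ⊤ (was 4); enqueue [2]
  #5 pop 4: in=⊤ → ⊤ (was ⊥); enqueue [3]
  #6 pop 0: in=⊤ → ⊤ (was 2); enqueue [4]
  #7 pop 1: in=⊤ → ⊤ (was 4); enqueue [0]
  #8 pop 2: in=⊤ → ⊤ (was 3); enqueue [1]
  #9 pop 3: in=⊤ → ⊤ (no change)
  #10 pop 4: in=⊤ → ⊤ (no change)
  #11 pop 0: in=⊤ → ⊤ (no change)
  #12 pop 1: in=⊤ → ⊤ (no change)

Fixpoint:
  val[0] = ⊤
  val[1] = ⊤
  val[2] = ⊤
  val[3] = ⊤
  val[4] = ⊤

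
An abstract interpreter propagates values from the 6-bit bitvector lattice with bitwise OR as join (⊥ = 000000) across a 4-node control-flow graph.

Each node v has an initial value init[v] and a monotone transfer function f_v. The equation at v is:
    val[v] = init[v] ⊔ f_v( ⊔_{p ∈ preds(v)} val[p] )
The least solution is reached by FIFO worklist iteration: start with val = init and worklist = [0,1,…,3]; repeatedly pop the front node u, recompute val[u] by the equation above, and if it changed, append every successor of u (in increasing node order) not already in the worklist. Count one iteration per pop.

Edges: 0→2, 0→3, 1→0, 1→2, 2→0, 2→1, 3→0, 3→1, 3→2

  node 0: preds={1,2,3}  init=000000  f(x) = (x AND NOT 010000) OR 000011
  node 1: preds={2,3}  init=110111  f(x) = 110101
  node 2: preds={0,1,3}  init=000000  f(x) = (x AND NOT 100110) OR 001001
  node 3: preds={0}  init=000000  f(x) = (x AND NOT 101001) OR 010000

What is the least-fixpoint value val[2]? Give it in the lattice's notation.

011001

Trace (8 dequeues):
  [1] u=0 | in 110111 | out 100111 | prev 000000 | push {}
  [2] u=1 | in 000000 | out 110111 | ==
  [3] u=2 | in 110111 | out 011001 | prev 000000 | push {0,1}
  [4] u=3 | in 100111 | out 010110 | prev 000000 | push {2}
  [5] u=0 | in 111111 | out 101111 | prev 100111 | push {3}
  [6] u=1 | in 011111 | out 110111 | ==
  [7] u=2 | in 111111 | out 011001 | ==
  [8] u=3 | in 101111 | out 010110 | ==

Converged values:
  [0] 101111
  [1] 110111
  [2] 011001
  [3] 010110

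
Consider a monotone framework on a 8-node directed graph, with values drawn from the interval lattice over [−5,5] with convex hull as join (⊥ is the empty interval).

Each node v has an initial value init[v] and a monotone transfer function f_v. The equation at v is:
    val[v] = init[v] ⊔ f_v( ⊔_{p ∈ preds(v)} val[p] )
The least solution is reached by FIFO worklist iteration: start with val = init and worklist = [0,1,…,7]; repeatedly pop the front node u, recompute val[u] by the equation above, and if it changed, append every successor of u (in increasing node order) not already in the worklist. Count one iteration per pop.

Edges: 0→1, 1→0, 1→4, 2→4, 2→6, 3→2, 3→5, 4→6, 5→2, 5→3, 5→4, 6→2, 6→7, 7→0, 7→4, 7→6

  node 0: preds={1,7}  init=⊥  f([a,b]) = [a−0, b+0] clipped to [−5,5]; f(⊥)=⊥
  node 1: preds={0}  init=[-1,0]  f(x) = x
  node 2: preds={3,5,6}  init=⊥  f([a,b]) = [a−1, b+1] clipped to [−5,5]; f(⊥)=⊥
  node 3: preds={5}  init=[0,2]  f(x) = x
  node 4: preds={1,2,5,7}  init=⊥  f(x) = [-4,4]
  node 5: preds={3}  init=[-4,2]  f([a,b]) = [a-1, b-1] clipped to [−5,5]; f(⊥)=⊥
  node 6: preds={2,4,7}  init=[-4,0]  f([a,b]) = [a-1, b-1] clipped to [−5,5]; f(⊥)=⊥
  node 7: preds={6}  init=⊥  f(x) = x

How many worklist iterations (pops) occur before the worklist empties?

18

Iteration log — 18 steps:
  step 1. node 0  ⊔preds=[-1,0]  new=[-1,0]  old=⊥  +wl: 
  step 2. node 1  ⊔preds=[-1,0]  new=[-1,0]  stable
  step 3. node 2  ⊔preds=[-4,2]  new=[-5,3]  old=⊥  +wl: 
  step 4. node 3  ⊔preds=[-4,2]  new=[-4,2]  old=[0,2]  +wl: 2
  step 5. node 4  ⊔preds=[-5,3]  new=[-4,4]  old=⊥  +wl: 
  step 6. node 5  ⊔preds=[-4,2]  new=[-5,2]  old=[-4,2]  +wl: 3,4
  step 7. node 6  ⊔preds=[-5,4]  new=[-5,3]  old=[-4,0]  +wl: 
  step 8. node 7  ⊔preds=[-5,3]  new=[-5,3]  old=⊥  +wl: 0,6
  step 9. node 2  ⊔preds=[-5,3]  new=[-5,4]  old=[-5,3]  +wl: 
  step 10. node 3  ⊔preds=[-5,2]  new=[-5,2]  old=[-4,2]  +wl: 2,5
  step 11. node 4  ⊔preds=[-5,4]  new=[-4,4]  stable
  step 12. node 0  ⊔preds=[-5,3]  new=[-5,3]  old=[-1,0]  +wl: 1
  step 13. node 6  ⊔preds=[-5,4]  new=[-5,3]  stable
  step 14. node 2  ⊔preds=[-5,3]  new=[-5,4]  stable
  step 15. node 5  ⊔preds=[-5,2]  new=[-5,2]  stable
  step 16. node 1  ⊔preds=[-5,3]  new=[-5,3]  old=[-1,0]  +wl: 0,4
  step 17. node 0  ⊔preds=[-5,3]  new=[-5,3]  stable
  step 18. node 4  ⊔preds=[-5,4]  new=[-4,4]  stable

Least fixpoint reached:
  node 0: [-5,3]
  node 1: [-5,3]
  node 2: [-5,4]
  node 3: [-5,2]
  node 4: [-4,4]
  node 5: [-5,2]
  node 6: [-5,3]
  node 7: [-5,3]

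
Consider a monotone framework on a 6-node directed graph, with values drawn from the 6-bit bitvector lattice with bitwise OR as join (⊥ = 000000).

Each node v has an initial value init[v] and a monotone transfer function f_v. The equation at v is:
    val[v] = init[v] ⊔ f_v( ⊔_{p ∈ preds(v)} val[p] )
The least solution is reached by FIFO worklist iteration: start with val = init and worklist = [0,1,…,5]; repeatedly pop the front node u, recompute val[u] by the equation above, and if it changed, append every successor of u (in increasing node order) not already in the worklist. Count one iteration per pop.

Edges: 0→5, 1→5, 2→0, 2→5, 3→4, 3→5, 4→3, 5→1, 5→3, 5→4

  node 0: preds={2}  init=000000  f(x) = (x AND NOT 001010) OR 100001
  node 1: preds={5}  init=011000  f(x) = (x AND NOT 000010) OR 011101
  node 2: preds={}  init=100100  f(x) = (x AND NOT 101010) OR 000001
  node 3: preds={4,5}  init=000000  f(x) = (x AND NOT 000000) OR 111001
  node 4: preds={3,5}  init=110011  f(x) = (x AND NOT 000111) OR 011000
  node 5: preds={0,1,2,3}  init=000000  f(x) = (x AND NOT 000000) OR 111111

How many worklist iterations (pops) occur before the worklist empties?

Worklist (11 pops):
  #1 pop 0: in=100100 → 100101 (was 000000); enqueue []
  #2 pop 1: in=000000 → 011101 (was 011000); enqueue []
  #3 pop 2: in=000000 → 100101 (was 100100); enqueue [0]
  #4 pop 3: in=110011 → 111011 (was 000000); enqueue []
  #5 pop 4: in=111011 → 111011 (was 110011); enqueue [3]
  #6 pop 5: in=111111 → 111111 (was 000000); enqueue [1,4]
  #7 pop 0: in=100101 → 100101 (no change)
  #8 pop 3: in=111111 → 111111 (was 111011); enqueue [5]
  #9 pop 1: in=111111 → 111101 (was 011101); enqueue []
  #10 pop 4: in=111111 → 111011 (no change)
  #11 pop 5: in=111111 → 111111 (no change)

Fixpoint:
  val[0] = 100101
  val[1] = 111101
  val[2] = 100101
  val[3] = 111111
  val[4] = 111011
  val[5] = 111111

11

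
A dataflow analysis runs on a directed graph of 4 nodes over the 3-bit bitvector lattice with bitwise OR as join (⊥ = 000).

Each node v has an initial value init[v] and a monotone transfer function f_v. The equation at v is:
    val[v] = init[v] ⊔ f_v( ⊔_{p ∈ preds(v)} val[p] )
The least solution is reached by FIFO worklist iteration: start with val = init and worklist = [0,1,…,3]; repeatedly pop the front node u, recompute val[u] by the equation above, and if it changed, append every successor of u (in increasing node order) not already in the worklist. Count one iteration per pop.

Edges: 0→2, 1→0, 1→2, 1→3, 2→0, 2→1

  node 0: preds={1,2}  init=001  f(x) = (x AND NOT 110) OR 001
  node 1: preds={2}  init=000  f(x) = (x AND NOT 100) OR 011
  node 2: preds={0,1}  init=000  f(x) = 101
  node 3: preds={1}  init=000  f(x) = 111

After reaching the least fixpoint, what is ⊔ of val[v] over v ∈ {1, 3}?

111

Trace (6 dequeues):
  [1] u=0 | in 000 | out 001 | ==
  [2] u=1 | in 000 | out 011 | prev 000 | push {0}
  [3] u=2 | in 011 | out 101 | prev 000 | push {1}
  [4] u=3 | in 011 | out 111 | prev 000 | push {}
  [5] u=0 | in 111 | out 001 | ==
  [6] u=1 | in 101 | out 011 | ==

Converged values:
  [0] 001
  [1] 011
  [2] 101
  [3] 111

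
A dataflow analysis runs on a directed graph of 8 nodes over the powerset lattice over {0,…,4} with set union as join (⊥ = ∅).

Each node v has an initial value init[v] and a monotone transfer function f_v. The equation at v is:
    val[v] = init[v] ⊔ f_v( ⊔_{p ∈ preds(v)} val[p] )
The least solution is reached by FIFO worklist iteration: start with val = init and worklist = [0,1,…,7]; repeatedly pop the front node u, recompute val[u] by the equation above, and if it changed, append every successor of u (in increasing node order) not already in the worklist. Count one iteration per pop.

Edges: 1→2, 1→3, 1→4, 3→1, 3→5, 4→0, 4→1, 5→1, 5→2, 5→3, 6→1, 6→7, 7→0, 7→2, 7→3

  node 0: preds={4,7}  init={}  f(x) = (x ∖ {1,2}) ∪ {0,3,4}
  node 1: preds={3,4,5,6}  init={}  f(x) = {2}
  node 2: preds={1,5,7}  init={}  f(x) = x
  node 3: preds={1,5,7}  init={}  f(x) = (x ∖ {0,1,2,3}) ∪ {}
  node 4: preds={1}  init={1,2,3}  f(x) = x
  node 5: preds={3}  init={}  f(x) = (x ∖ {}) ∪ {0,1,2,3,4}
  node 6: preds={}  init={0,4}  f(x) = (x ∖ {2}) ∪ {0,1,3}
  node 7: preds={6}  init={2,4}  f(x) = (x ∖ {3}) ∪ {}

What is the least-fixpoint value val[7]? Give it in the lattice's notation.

{0,1,2,4}

Iteration log — 12 steps:
  step 1. node 0  ⊔preds={1,2,3,4}  new={0,3,4}  old={}  +wl: 
  step 2. node 1  ⊔preds={0,1,2,3,4}  new={2}  old={}  +wl: 
  step 3. node 2  ⊔preds={2,4}  new={2,4}  old={}  +wl: 
  step 4. node 3  ⊔preds={2,4}  new={4}  old={}  +wl: 1
  step 5. node 4  ⊔preds={2}  new={1,2,3}  stable
  step 6. node 5  ⊔preds={4}  new={0,1,2,3,4}  old={}  +wl: 2,3
  step 7. node 6  ⊔preds={}  new={0,1,3,4}  old={0,4}  +wl: 
  step 8. node 7  ⊔preds={0,1,3,4}  new={0,1,2,4}  old={2,4}  +wl: 0
  step 9. node 1  ⊔preds={0,1,2,3,4}  new={2}  stable
  step 10. node 2  ⊔preds={0,1,2,3,4}  new={0,1,2,3,4}  old={2,4}  +wl: 
  step 11. node 3  ⊔preds={0,1,2,3,4}  new={4}  stable
  step 12. node 0  ⊔preds={0,1,2,3,4}  new={0,3,4}  stable

Least fixpoint reached:
  node 0: {0,3,4}
  node 1: {2}
  node 2: {0,1,2,3,4}
  node 3: {4}
  node 4: {1,2,3}
  node 5: {0,1,2,3,4}
  node 6: {0,1,3,4}
  node 7: {0,1,2,4}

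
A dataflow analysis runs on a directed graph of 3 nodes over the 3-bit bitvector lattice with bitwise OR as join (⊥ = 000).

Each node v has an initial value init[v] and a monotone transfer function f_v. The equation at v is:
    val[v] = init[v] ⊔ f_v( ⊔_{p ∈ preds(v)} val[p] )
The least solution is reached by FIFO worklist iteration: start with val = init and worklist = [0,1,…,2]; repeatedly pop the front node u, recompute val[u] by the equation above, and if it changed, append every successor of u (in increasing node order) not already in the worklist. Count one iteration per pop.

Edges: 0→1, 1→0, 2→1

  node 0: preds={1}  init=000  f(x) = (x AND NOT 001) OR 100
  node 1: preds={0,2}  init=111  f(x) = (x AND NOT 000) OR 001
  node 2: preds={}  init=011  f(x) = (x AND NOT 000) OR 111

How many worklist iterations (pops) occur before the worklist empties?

Worklist (4 pops):
  #1 pop 0: in=111 → 110 (was 000); enqueue []
  #2 pop 1: in=111 → 111 (no change)
  #3 pop 2: in=000 → 111 (was 011); enqueue [1]
  #4 pop 1: in=111 → 111 (no change)

Fixpoint:
  val[0] = 110
  val[1] = 111
  val[2] = 111

4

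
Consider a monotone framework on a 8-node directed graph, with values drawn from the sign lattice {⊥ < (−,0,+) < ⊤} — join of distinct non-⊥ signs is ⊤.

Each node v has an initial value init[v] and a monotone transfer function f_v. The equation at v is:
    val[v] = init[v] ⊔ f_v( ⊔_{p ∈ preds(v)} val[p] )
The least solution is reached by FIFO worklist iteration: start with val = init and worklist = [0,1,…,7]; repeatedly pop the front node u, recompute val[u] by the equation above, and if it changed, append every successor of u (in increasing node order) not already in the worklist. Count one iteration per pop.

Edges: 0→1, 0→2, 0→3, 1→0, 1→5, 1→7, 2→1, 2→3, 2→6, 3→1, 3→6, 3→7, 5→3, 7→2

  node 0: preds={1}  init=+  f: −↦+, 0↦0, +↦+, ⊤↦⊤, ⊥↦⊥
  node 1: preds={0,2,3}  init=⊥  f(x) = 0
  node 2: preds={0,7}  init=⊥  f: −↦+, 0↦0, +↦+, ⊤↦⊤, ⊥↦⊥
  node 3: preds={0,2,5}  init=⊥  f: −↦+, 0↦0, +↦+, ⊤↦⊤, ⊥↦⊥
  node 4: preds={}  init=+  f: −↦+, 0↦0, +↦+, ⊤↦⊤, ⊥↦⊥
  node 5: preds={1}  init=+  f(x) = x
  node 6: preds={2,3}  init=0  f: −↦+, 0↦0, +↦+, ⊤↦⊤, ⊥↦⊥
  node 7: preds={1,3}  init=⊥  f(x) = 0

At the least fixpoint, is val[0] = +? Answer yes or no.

no

Worklist (16 pops):
  #1 pop 0: in=⊥ → + (no change)
  #2 pop 1: in=+ → 0 (was ⊥); enqueue [0]
  #3 pop 2: in=+ → + (was ⊥); enqueue [1]
  #4 pop 3: in=+ → + (was ⊥); enqueue []
  #5 pop 4: in=⊥ → + (no change)
  #6 pop 5: in=0 → ⊤ (was +); enqueue [3]
  #7 pop 6: in=+ → ⊤ (was 0); enqueue []
  #8 pop 7: in=⊤ → 0 (was ⊥); enqueue [2]
  #9 pop 0: in=0 → ⊤ (was +); enqueue []
  #10 pop 1: in=⊤ → 0 (no change)
  #11 pop 3: in=⊤ → ⊤ (was +); enqueue [1,6,7]
  #12 pop 2: in=⊤ → ⊤ (was +); enqueue [3]
  #13 pop 1: in=⊤ → 0 (no change)
  #14 pop 6: in=⊤ → ⊤ (no change)
  #15 pop 7: in=⊤ → 0 (no change)
  #16 pop 3: in=⊤ → ⊤ (no change)

Fixpoint:
  val[0] = ⊤
  val[1] = 0
  val[2] = ⊤
  val[3] = ⊤
  val[4] = +
  val[5] = ⊤
  val[6] = ⊤
  val[7] = 0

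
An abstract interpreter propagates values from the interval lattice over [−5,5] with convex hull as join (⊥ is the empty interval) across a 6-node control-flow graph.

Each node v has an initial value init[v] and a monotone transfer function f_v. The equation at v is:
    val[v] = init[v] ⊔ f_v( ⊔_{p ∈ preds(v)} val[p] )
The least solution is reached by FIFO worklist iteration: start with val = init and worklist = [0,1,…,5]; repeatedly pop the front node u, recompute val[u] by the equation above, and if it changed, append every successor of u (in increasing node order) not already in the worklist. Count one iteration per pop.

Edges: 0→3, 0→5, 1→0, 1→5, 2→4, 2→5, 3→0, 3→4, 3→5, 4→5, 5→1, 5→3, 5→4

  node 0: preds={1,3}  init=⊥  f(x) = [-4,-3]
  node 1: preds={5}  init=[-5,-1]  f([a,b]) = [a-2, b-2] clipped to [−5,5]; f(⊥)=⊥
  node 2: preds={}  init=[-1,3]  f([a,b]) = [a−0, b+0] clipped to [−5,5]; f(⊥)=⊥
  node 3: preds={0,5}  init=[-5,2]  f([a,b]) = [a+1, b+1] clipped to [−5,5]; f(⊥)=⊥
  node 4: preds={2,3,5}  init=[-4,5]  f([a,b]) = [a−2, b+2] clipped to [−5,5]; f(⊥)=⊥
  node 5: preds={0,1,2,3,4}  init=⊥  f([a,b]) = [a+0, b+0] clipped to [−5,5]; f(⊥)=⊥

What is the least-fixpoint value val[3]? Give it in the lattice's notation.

[-5,5]

Iteration log — 11 steps:
  step 1. node 0  ⊔preds=[-5,2]  new=[-4,-3]  old=⊥  +wl: 
  step 2. node 1  ⊔preds=⊥  new=[-5,-1]  stable
  step 3. node 2  ⊔preds=⊥  new=[-1,3]  stable
  step 4. node 3  ⊔preds=[-4,-3]  new=[-5,2]  stable
  step 5. node 4  ⊔preds=[-5,3]  new=[-5,5]  old=[-4,5]  +wl: 
  step 6. node 5  ⊔preds=[-5,5]  new=[-5,5]  old=⊥  +wl: 1,3,4
  step 7. node 1  ⊔preds=[-5,5]  new=[-5,3]  old=[-5,-1]  +wl: 0,5
  step 8. node 3  ⊔preds=[-5,5]  new=[-5,5]  old=[-5,2]  +wl: 
  step 9. node 4  ⊔preds=[-5,5]  new=[-5,5]  stable
  step 10. node 0  ⊔preds=[-5,5]  new=[-4,-3]  stable
  step 11. node 5  ⊔preds=[-5,5]  new=[-5,5]  stable

Least fixpoint reached:
  node 0: [-4,-3]
  node 1: [-5,3]
  node 2: [-1,3]
  node 3: [-5,5]
  node 4: [-5,5]
  node 5: [-5,5]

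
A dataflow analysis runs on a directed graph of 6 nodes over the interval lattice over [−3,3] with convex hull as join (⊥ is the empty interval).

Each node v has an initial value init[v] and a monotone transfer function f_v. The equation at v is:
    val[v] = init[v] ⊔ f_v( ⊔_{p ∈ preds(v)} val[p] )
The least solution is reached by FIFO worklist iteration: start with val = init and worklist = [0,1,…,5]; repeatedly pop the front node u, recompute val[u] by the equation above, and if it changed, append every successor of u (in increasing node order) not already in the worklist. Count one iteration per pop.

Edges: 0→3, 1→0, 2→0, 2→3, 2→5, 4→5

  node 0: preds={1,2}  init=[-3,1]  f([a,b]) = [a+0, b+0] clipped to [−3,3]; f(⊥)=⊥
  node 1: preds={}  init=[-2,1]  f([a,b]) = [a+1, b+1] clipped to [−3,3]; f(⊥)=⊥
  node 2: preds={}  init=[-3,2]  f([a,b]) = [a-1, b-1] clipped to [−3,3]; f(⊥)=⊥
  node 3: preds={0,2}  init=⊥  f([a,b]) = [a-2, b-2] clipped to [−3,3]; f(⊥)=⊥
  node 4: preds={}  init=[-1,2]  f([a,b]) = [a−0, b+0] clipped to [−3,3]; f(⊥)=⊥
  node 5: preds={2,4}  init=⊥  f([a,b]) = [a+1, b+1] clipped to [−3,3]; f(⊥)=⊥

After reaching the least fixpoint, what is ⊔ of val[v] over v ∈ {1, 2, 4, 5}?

Trace (6 dequeues):
  [1] u=0 | in [-3,2] | out [-3,2] | prev [-3,1] | push {}
  [2] u=1 | in ⊥ | out [-2,1] | ==
  [3] u=2 | in ⊥ | out [-3,2] | ==
  [4] u=3 | in [-3,2] | out [-3,0] | prev ⊥ | push {}
  [5] u=4 | in ⊥ | out [-1,2] | ==
  [6] u=5 | in [-3,2] | out [-2,3] | prev ⊥ | push {}

Converged values:
  [0] [-3,2]
  [1] [-2,1]
  [2] [-3,2]
  [3] [-3,0]
  [4] [-1,2]
  [5] [-2,3]

[-3,3]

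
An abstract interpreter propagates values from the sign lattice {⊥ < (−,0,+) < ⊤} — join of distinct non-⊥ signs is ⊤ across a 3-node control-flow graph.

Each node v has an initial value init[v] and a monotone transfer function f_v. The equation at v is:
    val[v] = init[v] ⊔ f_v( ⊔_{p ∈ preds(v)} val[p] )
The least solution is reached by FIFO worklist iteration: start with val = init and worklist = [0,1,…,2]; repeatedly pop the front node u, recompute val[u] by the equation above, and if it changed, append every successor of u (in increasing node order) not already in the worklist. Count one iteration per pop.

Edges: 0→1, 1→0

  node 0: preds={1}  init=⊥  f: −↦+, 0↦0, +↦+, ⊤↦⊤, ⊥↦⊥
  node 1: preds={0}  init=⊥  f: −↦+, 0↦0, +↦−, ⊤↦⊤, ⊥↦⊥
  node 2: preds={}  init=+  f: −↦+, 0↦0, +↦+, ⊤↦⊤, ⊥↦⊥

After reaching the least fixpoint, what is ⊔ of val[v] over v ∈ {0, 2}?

Iteration log — 3 steps:
  step 1. node 0  ⊔preds=⊥  new=⊥  stable
  step 2. node 1  ⊔preds=⊥  new=⊥  stable
  step 3. node 2  ⊔preds=⊥  new=+  stable

Least fixpoint reached:
  node 0: ⊥
  node 1: ⊥
  node 2: +

+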